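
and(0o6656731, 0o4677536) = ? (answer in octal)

AND each oct digit independently (no carries):
  6&4=4, 6&6=6, 5&7=5, 6&7=6, 7&5=5, 3&3=3, 1&6=0

0o4656530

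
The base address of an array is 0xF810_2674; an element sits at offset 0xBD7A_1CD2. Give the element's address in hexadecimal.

0x1B58A4346

Add column by column in base 16, right to left:
  4+2 = 6
  7+D = 4 carry 1
  6+C+1 = 3 carry 1
  2+1+1 = 4
  0+A = A
  1+7 = 8
  8+D = 5 carry 1
  F+B+1 = B carry 1
  final carry 1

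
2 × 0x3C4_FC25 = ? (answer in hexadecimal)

Multiply each base-16 digit by 2, carrying:
  5×2 = 10 → write A
  2×2 = 4 → write 4
  C×2 = 24 → write 8 carry 1
  F×2+1 = 31 → write F carry 1
  4×2+1 = 9 → write 9
  C×2 = 24 → write 8 carry 1
  3×2+1 = 7 → write 7

0x789F84A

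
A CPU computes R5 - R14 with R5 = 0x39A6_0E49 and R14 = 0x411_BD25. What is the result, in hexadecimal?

Subtract column by column in base 16:
  9-5 → 4
  4-2 → 2
  E-D → 1
  0-B → 5 (borrow)
  6-1-1 → 4
  A-1 → 9
  9-4 → 5
  3-0 → 3

0x35945124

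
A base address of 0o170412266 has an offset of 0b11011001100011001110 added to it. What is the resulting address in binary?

0o170412266 = 0b1111000100001010010110110 in binary.
Add column by column in base 2, right to left:
  0+0 = 0
  1+1 = 0 carry 1
  1+1+1 = 1 carry 1
  0+1+1 = 0 carry 1
  1+0+1 = 0 carry 1
  1+0+1 = 0 carry 1
  0+1+1 = 0 carry 1
  1+1+1 = 1 carry 1
  0+0+1 = 1
  0+0 = 0
  1+0 = 1
  0+1 = 1
  1+1 = 0 carry 1
  0+0+1 = 1
  0+0 = 0
  0+1 = 1
  0+1 = 1
  1+0 = 1
  0+1 = 1
  0+1 = 1
  0+0 = 0
  1+0 = 1
  1+0 = 1
  1+0 = 1
  1+0 = 1

0b1111011111010110110000100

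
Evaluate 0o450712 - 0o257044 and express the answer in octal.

Subtract column by column in base 8:
  2-4 → 6 (borrow)
  1-4-1 → 4 (borrow)
  7-0-1 → 6
  0-7 → 1 (borrow)
  5-5-1 → 7 (borrow)
  4-2-1 → 1

0o171646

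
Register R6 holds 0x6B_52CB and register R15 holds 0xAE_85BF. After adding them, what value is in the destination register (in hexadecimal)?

Add column by column in base 16, right to left:
  B+F = A carry 1
  C+B+1 = 8 carry 1
  2+5+1 = 8
  5+8 = D
  B+E = 9 carry 1
  6+A+1 = 1 carry 1
  final carry 1

0x119D88A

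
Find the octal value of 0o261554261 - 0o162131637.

0o77422422

Subtract column by column in base 8:
  1-7 → 2 (borrow)
  6-3-1 → 2
  2-6 → 4 (borrow)
  4-1-1 → 2
  5-3 → 2
  5-1 → 4
  1-2 → 7 (borrow)
  6-6-1 → 7 (borrow)
  2-1-1 → 0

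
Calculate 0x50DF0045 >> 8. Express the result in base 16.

0x50DF00

Shifting right by 8 bits = 2 hex digits: drop the last 2.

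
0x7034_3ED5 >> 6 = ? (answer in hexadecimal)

0x1C0D0FB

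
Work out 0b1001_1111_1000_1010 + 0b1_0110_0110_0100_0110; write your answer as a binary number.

Add column by column in base 2, right to left:
  0+0 = 0
  1+1 = 0 carry 1
  0+1+1 = 0 carry 1
  1+0+1 = 0 carry 1
  0+0+1 = 1
  0+0 = 0
  0+1 = 1
  1+0 = 1
  1+0 = 1
  1+1 = 0 carry 1
  1+1+1 = 1 carry 1
  1+0+1 = 0 carry 1
  1+0+1 = 0 carry 1
  0+1+1 = 0 carry 1
  0+1+1 = 0 carry 1
  1+0+1 = 0 carry 1
  0+1+1 = 0 carry 1
  final carry 1

0b100000010111010000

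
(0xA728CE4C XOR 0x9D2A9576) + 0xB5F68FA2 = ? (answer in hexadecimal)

0xEFF8EADC

First 0xA728CE4C XOR 0x9D2A9576 = 0x3A025B3A.
Add column by column in base 16, right to left:
  A+2 = C
  3+A = D
  B+F = A carry 1
  5+8+1 = E
  2+6 = 8
  0+F = F
  A+5 = F
  3+B = E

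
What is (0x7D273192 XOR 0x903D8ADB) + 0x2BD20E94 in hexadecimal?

0x118ECC9DD

First 0x7D273192 XOR 0x903D8ADB = 0xED1ABB49.
Add column by column in base 16, right to left:
  9+4 = D
  4+9 = D
  B+E = 9 carry 1
  B+0+1 = C
  A+2 = C
  1+D = E
  D+B = 8 carry 1
  E+2+1 = 1 carry 1
  final carry 1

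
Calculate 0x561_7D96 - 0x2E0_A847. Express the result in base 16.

0x280D54F

Subtract column by column in base 16:
  6-7 → F (borrow)
  9-4-1 → 4
  D-8 → 5
  7-A → D (borrow)
  1-0-1 → 0
  6-E → 8 (borrow)
  5-2-1 → 2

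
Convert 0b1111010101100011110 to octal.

Group the bits in threes: 001 111 010 101 100 011 110 → 1725436.

0o1725436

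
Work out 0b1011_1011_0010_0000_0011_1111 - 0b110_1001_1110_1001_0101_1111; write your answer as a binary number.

0b10100010011011011100000

Subtract column by column in base 2:
  1-1 → 0
  1-1 → 0
  1-1 → 0
  1-1 → 0
  1-1 → 0
  1-0 → 1
  0-1 → 1 (borrow)
  0-0-1 → 1 (borrow)
  0-1-1 → 0 (borrow)
  0-0-1 → 1 (borrow)
  0-0-1 → 1 (borrow)
  0-1-1 → 0 (borrow)
  0-0-1 → 1 (borrow)
  1-1-1 → 1 (borrow)
  0-1-1 → 0 (borrow)
  0-1-1 → 0 (borrow)
  1-1-1 → 1 (borrow)
  1-0-1 → 0
  0-0 → 0
  1-1 → 0
  1-0 → 1
  1-1 → 0
  0-1 → 1 (borrow)
  1-0-1 → 0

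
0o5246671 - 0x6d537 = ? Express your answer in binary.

0o5246671 = 0b101010100110110111001 in binary.
0x6d537 = 0b1101101010100110111 in binary.
Subtract column by column in base 2:
  1-1 → 0
  0-1 → 1 (borrow)
  0-1-1 → 0 (borrow)
  1-0-1 → 0
  1-1 → 0
  1-1 → 0
  0-0 → 0
  1-0 → 1
  1-1 → 0
  0-0 → 0
  1-1 → 0
  1-0 → 1
  0-1 → 1 (borrow)
  0-0-1 → 1 (borrow)
  1-1-1 → 1 (borrow)
  0-1-1 → 0 (borrow)
  1-0-1 → 0
  0-1 → 1 (borrow)
  1-1-1 → 1 (borrow)
  0-0-1 → 1 (borrow)
  1-0-1 → 0

0b11100111100010000010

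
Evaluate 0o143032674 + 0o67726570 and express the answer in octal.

0o232761464

Add column by column in base 8, right to left:
  4+0 = 4
  7+7 = 6 carry 1
  6+5+1 = 4 carry 1
  2+6+1 = 1 carry 1
  3+2+1 = 6
  0+7 = 7
  3+7 = 2 carry 1
  4+6+1 = 3 carry 1
  1+0+1 = 2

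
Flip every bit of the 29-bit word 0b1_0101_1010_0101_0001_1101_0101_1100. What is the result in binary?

Invert each bit: 10101101001010001110101011100 → 01010010110101110001010100011.

0b01010010110101110001010100011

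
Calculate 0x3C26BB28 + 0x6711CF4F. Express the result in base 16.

Add column by column in base 16, right to left:
  8+F = 7 carry 1
  2+4+1 = 7
  B+F = A carry 1
  B+C+1 = 8 carry 1
  6+1+1 = 8
  2+1 = 3
  C+7 = 3 carry 1
  3+6+1 = A

0xA3388A77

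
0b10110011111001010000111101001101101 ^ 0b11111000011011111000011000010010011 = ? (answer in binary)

0b01001011100010101000100101011111110

XOR bit by bit (1 where the bits differ):
  10110011111001010000111101001101101
^ 11111000011011111000011000010010011
= 01001011100010101000100101011111110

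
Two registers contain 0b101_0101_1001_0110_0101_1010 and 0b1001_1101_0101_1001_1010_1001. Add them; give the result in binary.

Add column by column in base 2, right to left:
  0+1 = 1
  1+0 = 1
  0+0 = 0
  1+1 = 0 carry 1
  1+0+1 = 0 carry 1
  0+1+1 = 0 carry 1
  1+0+1 = 0 carry 1
  0+1+1 = 0 carry 1
  0+1+1 = 0 carry 1
  1+0+1 = 0 carry 1
  1+0+1 = 0 carry 1
  0+1+1 = 0 carry 1
  1+1+1 = 1 carry 1
  0+0+1 = 1
  0+1 = 1
  1+0 = 1
  1+1 = 0 carry 1
  0+0+1 = 1
  1+1 = 0 carry 1
  0+1+1 = 0 carry 1
  1+1+1 = 1 carry 1
  0+0+1 = 1
  1+0 = 1
  0+1 = 1

0b111100101111000000000011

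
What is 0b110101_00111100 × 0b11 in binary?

0b1001111110110100

Multiply each base-2 digit by 3, carrying:
  0×3 = 0 → write 0
  0×3 = 0 → write 0
  1×3 = 3 → write 1 carry 1
  1×3+1 = 4 → write 0 carry 2
  1×3+2 = 5 → write 1 carry 2
  1×3+2 = 5 → write 1 carry 2
  0×3+2 = 2 → write 0 carry 1
  0×3+1 = 1 → write 1
  1×3 = 3 → write 1 carry 1
  0×3+1 = 1 → write 1
  1×3 = 3 → write 1 carry 1
  0×3+1 = 1 → write 1
  1×3 = 3 → write 1 carry 1
  1×3+1 = 4 → write 0 carry 2
  remaining carry: 10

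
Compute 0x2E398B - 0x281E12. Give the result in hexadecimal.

Subtract column by column in base 16:
  B-2 → 9
  8-1 → 7
  9-E → B (borrow)
  3-1-1 → 1
  E-8 → 6
  2-2 → 0

0x61B79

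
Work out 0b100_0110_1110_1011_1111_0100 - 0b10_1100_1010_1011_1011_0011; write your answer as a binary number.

Subtract column by column in base 2:
  0-1 → 1 (borrow)
  0-1-1 → 0 (borrow)
  1-0-1 → 0
  0-0 → 0
  1-1 → 0
  1-1 → 0
  1-0 → 1
  1-1 → 0
  1-1 → 0
  1-1 → 0
  0-0 → 0
  1-1 → 0
  0-0 → 0
  1-1 → 0
  1-0 → 1
  1-1 → 0
  0-0 → 0
  1-0 → 1
  1-1 → 0
  0-1 → 1 (borrow)
  0-0-1 → 1 (borrow)
  0-1-1 → 0 (borrow)
  1-0-1 → 0

0b110100100000001000001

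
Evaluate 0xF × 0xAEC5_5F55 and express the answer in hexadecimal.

Multiply each base-16 digit by 15, carrying:
  5×15 = 75 → write B carry 4
  5×15+4 = 79 → write F carry 4
  F×15+4 = 229 → write 5 carry 14
  5×15+14 = 89 → write 9 carry 5
  5×15+5 = 80 → write 0 carry 5
  C×15+5 = 185 → write 9 carry 11
  E×15+11 = 221 → write D carry 13
  A×15+13 = 163 → write 3 carry 10
  remaining carry: A

0xA3D9095FB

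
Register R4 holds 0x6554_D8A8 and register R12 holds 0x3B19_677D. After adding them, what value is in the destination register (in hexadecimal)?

Add column by column in base 16, right to left:
  8+D = 5 carry 1
  A+7+1 = 2 carry 1
  8+7+1 = 0 carry 1
  D+6+1 = 4 carry 1
  4+9+1 = E
  5+1 = 6
  5+B = 0 carry 1
  6+3+1 = A

0xA06E4025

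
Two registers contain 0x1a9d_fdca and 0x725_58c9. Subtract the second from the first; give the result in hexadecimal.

0x1378a501

Subtract column by column in base 16:
  a-9 → 1
  c-c → 0
  d-8 → 5
  f-5 → a
  d-5 → 8
  9-2 → 7
  a-7 → 3
  1-0 → 1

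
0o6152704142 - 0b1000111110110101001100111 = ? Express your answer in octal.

0o6043016773

0b1000111110110101001100111 = 0o107665147 in octal.
Subtract column by column in base 8:
  2-7 → 3 (borrow)
  4-4-1 → 7 (borrow)
  1-1-1 → 7 (borrow)
  4-5-1 → 6 (borrow)
  0-6-1 → 1 (borrow)
  7-6-1 → 0
  2-7 → 3 (borrow)
  5-0-1 → 4
  1-1 → 0
  6-0 → 6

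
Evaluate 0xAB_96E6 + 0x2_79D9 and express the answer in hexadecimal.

Add column by column in base 16, right to left:
  6+9 = F
  E+D = B carry 1
  6+9+1 = 0 carry 1
  9+7+1 = 1 carry 1
  B+2+1 = E
  A+0 = A

0xAE10BF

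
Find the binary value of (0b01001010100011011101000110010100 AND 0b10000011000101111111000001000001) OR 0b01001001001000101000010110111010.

0b01001010100011011101000110010100 AND 0b10000011000101111111000001000001 = 0b00000010000001011101000000000000.
Then OR with 0b01001001001000101000010110111010.

0b1001011001001111101010110111010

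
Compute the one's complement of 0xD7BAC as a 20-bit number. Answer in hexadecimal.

0x28453

Each hex digit d becomes F−d:
  D→2, 7→8, B→4, A→5, C→3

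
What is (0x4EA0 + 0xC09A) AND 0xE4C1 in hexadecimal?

0x400

Add column by column in base 16, right to left:
  0+A = A
  A+9 = 3 carry 1
  E+0+1 = F
  4+C = 0 carry 1
  final carry 1
Sum = 0x10F3A; now AND with 0xE4C1:
  1&0=0, 0&E=0, F&4=4, 3&C=0, A&1=0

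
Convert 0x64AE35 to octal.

Expand each hex digit to 4 bits: 6=0110 4=0100 A=1010 E=1110 3=0011 5=0101.
Group the bits in threes: 011 001 001 010 111 000 110 101 → 31127065.

0o31127065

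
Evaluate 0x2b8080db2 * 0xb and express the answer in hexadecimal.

0x1de85896a6

Multiply each base-16 digit by 11, carrying:
  2×11 = 22 → write 6 carry 1
  b×11+1 = 122 → write a carry 7
  d×11+7 = 150 → write 6 carry 9
  0×11+9 = 9 → write 9
  8×11 = 88 → write 8 carry 5
  0×11+5 = 5 → write 5
  8×11 = 88 → write 8 carry 5
  b×11+5 = 126 → write e carry 7
  2×11+7 = 29 → write d carry 1
  remaining carry: 1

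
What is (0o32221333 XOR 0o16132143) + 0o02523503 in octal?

0o27036773

First 0o32221333 XOR 0o16132143 = 0o24313270.
Add column by column in base 8, right to left:
  0+3 = 3
  7+0 = 7
  2+5 = 7
  3+3 = 6
  1+2 = 3
  3+5 = 0 carry 1
  4+2+1 = 7
  2+0 = 2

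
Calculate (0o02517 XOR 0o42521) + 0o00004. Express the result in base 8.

0o40042

First 0o02517 XOR 0o42521 = 0o40036.
Add column by column in base 8, right to left:
  6+4 = 2 carry 1
  3+0+1 = 4
  0+0 = 0
  0+0 = 0
  4+0 = 4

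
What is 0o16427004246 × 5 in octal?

0o110563025476

Multiply each base-8 digit by 5, carrying:
  6×5 = 30 → write 6 carry 3
  4×5+3 = 23 → write 7 carry 2
  2×5+2 = 12 → write 4 carry 1
  4×5+1 = 21 → write 5 carry 2
  0×5+2 = 2 → write 2
  0×5 = 0 → write 0
  7×5 = 35 → write 3 carry 4
  2×5+4 = 14 → write 6 carry 1
  4×5+1 = 21 → write 5 carry 2
  6×5+2 = 32 → write 0 carry 4
  1×5+4 = 9 → write 1 carry 1
  remaining carry: 1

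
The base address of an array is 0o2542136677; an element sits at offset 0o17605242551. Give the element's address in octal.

Add column by column in base 8, right to left:
  7+1 = 0 carry 1
  7+5+1 = 5 carry 1
  6+5+1 = 4 carry 1
  6+2+1 = 1 carry 1
  3+4+1 = 0 carry 1
  1+2+1 = 4
  2+5 = 7
  4+0 = 4
  5+6 = 3 carry 1
  2+7+1 = 2 carry 1
  0+1+1 = 2

0o22347401450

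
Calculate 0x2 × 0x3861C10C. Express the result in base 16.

0x70C38218

Multiply each base-16 digit by 2, carrying:
  C×2 = 24 → write 8 carry 1
  0×2+1 = 1 → write 1
  1×2 = 2 → write 2
  C×2 = 24 → write 8 carry 1
  1×2+1 = 3 → write 3
  6×2 = 12 → write C
  8×2 = 16 → write 0 carry 1
  3×2+1 = 7 → write 7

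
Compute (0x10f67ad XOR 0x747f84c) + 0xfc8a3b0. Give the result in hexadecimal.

First 0x10f67ad XOR 0x747f84c = 0x6489fe1.
Add column by column in base 16, right to left:
  1+0 = 1
  e+b = 9 carry 1
  f+3+1 = 3 carry 1
  9+a+1 = 4 carry 1
  8+8+1 = 1 carry 1
  4+c+1 = 1 carry 1
  6+f+1 = 6 carry 1
  final carry 1

0x16114391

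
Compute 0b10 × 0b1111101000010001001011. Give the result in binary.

0b11111010000100010010110

Multiply each base-2 digit by 2, carrying:
  1×2 = 2 → write 0 carry 1
  1×2+1 = 3 → write 1 carry 1
  0×2+1 = 1 → write 1
  1×2 = 2 → write 0 carry 1
  0×2+1 = 1 → write 1
  0×2 = 0 → write 0
  1×2 = 2 → write 0 carry 1
  0×2+1 = 1 → write 1
  0×2 = 0 → write 0
  0×2 = 0 → write 0
  1×2 = 2 → write 0 carry 1
  0×2+1 = 1 → write 1
  0×2 = 0 → write 0
  0×2 = 0 → write 0
  0×2 = 0 → write 0
  1×2 = 2 → write 0 carry 1
  0×2+1 = 1 → write 1
  1×2 = 2 → write 0 carry 1
  1×2+1 = 3 → write 1 carry 1
  1×2+1 = 3 → write 1 carry 1
  1×2+1 = 3 → write 1 carry 1
  1×2+1 = 3 → write 1 carry 1
  remaining carry: 1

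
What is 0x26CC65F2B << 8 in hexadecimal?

0x26CC65F2B00

Shifting left by 8 bits = 2 hex digits: append 2 zeros.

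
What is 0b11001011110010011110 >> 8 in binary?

Right shift by 8: drop the 8 least-significant bits.

0b110010111100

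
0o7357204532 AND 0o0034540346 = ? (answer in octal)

AND each oct digit independently (no carries):
  7&0=0, 3&0=0, 5&3=1, 7&4=4, 2&5=0, 0&4=0, 4&0=0, 5&3=1, 3&4=0, 2&6=2

0o0014000102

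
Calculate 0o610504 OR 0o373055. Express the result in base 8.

0o773555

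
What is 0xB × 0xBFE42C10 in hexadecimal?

Multiply each base-16 digit by 11, carrying:
  0×11 = 0 → write 0
  1×11 = 11 → write B
  C×11 = 132 → write 4 carry 8
  2×11+8 = 30 → write E carry 1
  4×11+1 = 45 → write D carry 2
  E×11+2 = 156 → write C carry 9
  F×11+9 = 174 → write E carry 10
  B×11+10 = 131 → write 3 carry 8
  remaining carry: 8

0x83ECDE4B0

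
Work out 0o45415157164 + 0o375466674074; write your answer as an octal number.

Add column by column in base 8, right to left:
  4+4 = 0 carry 1
  6+7+1 = 6 carry 1
  1+0+1 = 2
  7+4 = 3 carry 1
  5+7+1 = 5 carry 1
  1+6+1 = 0 carry 1
  5+6+1 = 4 carry 1
  1+6+1 = 0 carry 1
  4+4+1 = 1 carry 1
  5+5+1 = 3 carry 1
  4+7+1 = 4 carry 1
  0+3+1 = 4

0o443104053260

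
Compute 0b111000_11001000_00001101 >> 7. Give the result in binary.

0b111000110010000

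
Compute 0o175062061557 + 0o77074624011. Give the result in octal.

Add column by column in base 8, right to left:
  7+1 = 0 carry 1
  5+1+1 = 7
  5+0 = 5
  1+4 = 5
  6+2 = 0 carry 1
  0+6+1 = 7
  2+4 = 6
  6+7 = 5 carry 1
  0+0+1 = 1
  5+7 = 4 carry 1
  7+7+1 = 7 carry 1
  1+0+1 = 2

0o274156705570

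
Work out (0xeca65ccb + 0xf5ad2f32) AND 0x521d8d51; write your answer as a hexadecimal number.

Add column by column in base 16, right to left:
  b+2 = d
  c+3 = f
  c+f = b carry 1
  5+2+1 = 8
  6+d = 3 carry 1
  a+a+1 = 5 carry 1
  c+5+1 = 2 carry 1
  e+f+1 = e carry 1
  final carry 1
Sum = 0x1e2538bfd; now AND with 0x521d8d51:
  1&0=0, e&5=4, 2&2=2, 5&1=1, 3&d=1, 8&8=8, b&d=9, f&5=5, d&1=1

0x42118951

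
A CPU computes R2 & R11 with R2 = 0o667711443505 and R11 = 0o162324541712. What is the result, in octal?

AND each oct digit independently (no carries):
  6&1=0, 6&6=6, 7&2=2, 7&3=3, 1&2=0, 1&4=0, 4&5=4, 4&4=4, 3&1=1, 5&7=5, 0&1=0, 5&2=0

0o062300441500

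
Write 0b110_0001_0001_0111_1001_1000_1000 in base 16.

0x6117988

Group the bits into nibbles: 0110 0001 0001 0111 1001 1000 1000 → 6117988.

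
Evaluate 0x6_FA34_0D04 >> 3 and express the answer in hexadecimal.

0xDF4681A0

3 bits is not a whole number of base-16 digits; in binary: 11011111010001101000000110100000100 >> 3 = 11011111010001101000000110100000.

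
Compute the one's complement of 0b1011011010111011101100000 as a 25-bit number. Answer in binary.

0b0100100101000100010011111

Invert each bit: 1011011010111011101100000 → 0100100101000100010011111.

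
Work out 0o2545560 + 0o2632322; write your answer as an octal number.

0o5400102

Add column by column in base 8, right to left:
  0+2 = 2
  6+2 = 0 carry 1
  5+3+1 = 1 carry 1
  5+2+1 = 0 carry 1
  4+3+1 = 0 carry 1
  5+6+1 = 4 carry 1
  2+2+1 = 5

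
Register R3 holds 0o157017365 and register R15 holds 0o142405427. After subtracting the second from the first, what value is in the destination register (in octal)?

Subtract column by column in base 8:
  5-7 → 6 (borrow)
  6-2-1 → 3
  3-4 → 7 (borrow)
  7-5-1 → 1
  1-0 → 1
  0-4 → 4 (borrow)
  7-2-1 → 4
  5-4 → 1
  1-1 → 0

0o14411736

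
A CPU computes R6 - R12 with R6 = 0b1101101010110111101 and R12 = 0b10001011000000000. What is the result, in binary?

0b1011011111110111101

Subtract column by column in base 2:
  1-0 → 1
  0-0 → 0
  1-0 → 1
  1-0 → 1
  1-0 → 1
  1-0 → 1
  0-0 → 0
  1-0 → 1
  1-0 → 1
  0-1 → 1 (borrow)
  1-1-1 → 1 (borrow)
  0-0-1 → 1 (borrow)
  1-1-1 → 1 (borrow)
  0-0-1 → 1 (borrow)
  1-0-1 → 0
  1-0 → 1
  0-1 → 1 (borrow)
  1-0-1 → 0
  1-0 → 1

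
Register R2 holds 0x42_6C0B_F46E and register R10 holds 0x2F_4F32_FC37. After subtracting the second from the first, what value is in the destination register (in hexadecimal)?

0x131CD8F837

Subtract column by column in base 16:
  E-7 → 7
  6-3 → 3
  4-C → 8 (borrow)
  F-F-1 → F (borrow)
  B-2-1 → 8
  0-3 → D (borrow)
  C-F-1 → C (borrow)
  6-4-1 → 1
  2-F → 3 (borrow)
  4-2-1 → 1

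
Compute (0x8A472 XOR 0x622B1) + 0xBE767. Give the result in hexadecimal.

First 0x8A472 XOR 0x622B1 = 0xE86C3.
Add column by column in base 16, right to left:
  3+7 = A
  C+6 = 2 carry 1
  6+7+1 = E
  8+E = 6 carry 1
  E+B+1 = A carry 1
  final carry 1

0x1A6E2A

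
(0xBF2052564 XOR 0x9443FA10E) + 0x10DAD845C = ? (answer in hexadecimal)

0x3C3E808C6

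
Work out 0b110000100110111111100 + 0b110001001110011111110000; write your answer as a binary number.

Add column by column in base 2, right to left:
  0+0 = 0
  0+0 = 0
  1+0 = 1
  1+0 = 1
  1+1 = 0 carry 1
  1+1+1 = 1 carry 1
  1+1+1 = 1 carry 1
  1+1+1 = 1 carry 1
  1+1+1 = 1 carry 1
  0+1+1 = 0 carry 1
  1+1+1 = 1 carry 1
  1+0+1 = 0 carry 1
  0+0+1 = 1
  0+1 = 1
  1+1 = 0 carry 1
  0+1+1 = 0 carry 1
  0+0+1 = 1
  0+0 = 0
  0+1 = 1
  1+0 = 1
  1+0 = 1
  0+0 = 0
  0+1 = 1
  0+1 = 1

0b110111010011010111101100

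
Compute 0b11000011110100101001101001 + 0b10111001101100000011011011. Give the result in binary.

0b101111101100000101101000100

Add column by column in base 2, right to left:
  1+1 = 0 carry 1
  0+1+1 = 0 carry 1
  0+0+1 = 1
  1+1 = 0 carry 1
  0+1+1 = 0 carry 1
  1+0+1 = 0 carry 1
  1+1+1 = 1 carry 1
  0+1+1 = 0 carry 1
  0+0+1 = 1
  1+0 = 1
  0+0 = 0
  1+0 = 1
  0+0 = 0
  0+0 = 0
  1+1 = 0 carry 1
  0+1+1 = 0 carry 1
  1+0+1 = 0 carry 1
  1+1+1 = 1 carry 1
  1+1+1 = 1 carry 1
  1+0+1 = 0 carry 1
  0+0+1 = 1
  0+1 = 1
  0+1 = 1
  0+1 = 1
  1+0 = 1
  1+1 = 0 carry 1
  final carry 1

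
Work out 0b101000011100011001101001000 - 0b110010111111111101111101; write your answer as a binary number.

0b100010000100011001111001011

Subtract column by column in base 2:
  0-1 → 1 (borrow)
  0-0-1 → 1 (borrow)
  0-1-1 → 0 (borrow)
  1-1-1 → 1 (borrow)
  0-1-1 → 0 (borrow)
  0-1-1 → 0 (borrow)
  1-1-1 → 1 (borrow)
  0-0-1 → 1 (borrow)
  1-1-1 → 1 (borrow)
  1-1-1 → 1 (borrow)
  0-1-1 → 0 (borrow)
  0-1-1 → 0 (borrow)
  1-1-1 → 1 (borrow)
  1-1-1 → 1 (borrow)
  0-1-1 → 0 (borrow)
  0-1-1 → 0 (borrow)
  0-1-1 → 0 (borrow)
  1-1-1 → 1 (borrow)
  1-0-1 → 0
  1-1 → 0
  0-0 → 0
  0-0 → 0
  0-1 → 1 (borrow)
  0-1-1 → 0 (borrow)
  1-0-1 → 0
  0-0 → 0
  1-0 → 1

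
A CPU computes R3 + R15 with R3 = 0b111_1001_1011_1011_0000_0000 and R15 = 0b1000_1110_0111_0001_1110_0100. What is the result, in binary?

Add column by column in base 2, right to left:
  0+0 = 0
  0+0 = 0
  0+1 = 1
  0+0 = 0
  0+0 = 0
  0+1 = 1
  0+1 = 1
  0+1 = 1
  1+1 = 0 carry 1
  1+0+1 = 0 carry 1
  0+0+1 = 1
  1+0 = 1
  1+1 = 0 carry 1
  1+1+1 = 1 carry 1
  0+1+1 = 0 carry 1
  1+0+1 = 0 carry 1
  1+0+1 = 0 carry 1
  0+1+1 = 0 carry 1
  0+1+1 = 0 carry 1
  1+1+1 = 1 carry 1
  1+0+1 = 0 carry 1
  1+0+1 = 0 carry 1
  1+0+1 = 0 carry 1
  0+1+1 = 0 carry 1
  final carry 1

0b1000010000010110011100100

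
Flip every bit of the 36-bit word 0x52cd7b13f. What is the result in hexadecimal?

Each hex digit d becomes f−d:
  5→a, 2→d, c→3, d→2, 7→8, b→4, 1→e, 3→c, f→0

0xad3284ec0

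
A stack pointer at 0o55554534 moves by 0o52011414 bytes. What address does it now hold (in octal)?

0o127566150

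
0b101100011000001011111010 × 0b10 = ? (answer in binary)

0b1011000110000010111110100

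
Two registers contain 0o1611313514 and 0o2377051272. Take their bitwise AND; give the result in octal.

0o0211011010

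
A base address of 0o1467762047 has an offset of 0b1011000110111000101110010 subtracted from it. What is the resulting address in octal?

0o1337071265

0b1011000110111000101110010 = 0o130670562 in octal.
Subtract column by column in base 8:
  7-2 → 5
  4-6 → 6 (borrow)
  0-5-1 → 2 (borrow)
  2-0-1 → 1
  6-7 → 7 (borrow)
  7-6-1 → 0
  7-0 → 7
  6-3 → 3
  4-1 → 3
  1-0 → 1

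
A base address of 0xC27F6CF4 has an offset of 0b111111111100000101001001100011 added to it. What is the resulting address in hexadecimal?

0b111111111100000101001001100011 = 0x3FF05263 in hexadecimal.
Add column by column in base 16, right to left:
  4+3 = 7
  F+6 = 5 carry 1
  C+2+1 = F
  6+5 = B
  F+0 = F
  7+F = 6 carry 1
  2+F+1 = 2 carry 1
  C+3+1 = 0 carry 1
  final carry 1

0x1026FBF57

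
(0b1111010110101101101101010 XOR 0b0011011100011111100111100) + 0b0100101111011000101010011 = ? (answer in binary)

First 0b1111010110101101101101010 XOR 0b0011011100011111100111100 = 0b1100001010110010001010110.
Add column by column in base 2, right to left:
  0+1 = 1
  1+1 = 0 carry 1
  1+0+1 = 0 carry 1
  0+0+1 = 1
  1+1 = 0 carry 1
  0+0+1 = 1
  1+1 = 0 carry 1
  0+0+1 = 1
  0+1 = 1
  0+0 = 0
  1+0 = 1
  0+0 = 0
  0+1 = 1
  1+1 = 0 carry 1
  1+0+1 = 0 carry 1
  0+1+1 = 0 carry 1
  1+1+1 = 1 carry 1
  0+1+1 = 0 carry 1
  1+1+1 = 1 carry 1
  0+0+1 = 1
  0+1 = 1
  0+0 = 0
  0+0 = 0
  1+1 = 0 carry 1
  1+0+1 = 0 carry 1
  final carry 1

0b10000111010001010110101001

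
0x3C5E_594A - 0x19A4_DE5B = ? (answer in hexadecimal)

0x22B97AEF

Subtract column by column in base 16:
  A-B → F (borrow)
  4-5-1 → E (borrow)
  9-E-1 → A (borrow)
  5-D-1 → 7 (borrow)
  E-4-1 → 9
  5-A → B (borrow)
  C-9-1 → 2
  3-1 → 2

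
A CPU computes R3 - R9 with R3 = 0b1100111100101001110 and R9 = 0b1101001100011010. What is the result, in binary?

0b1011010011000110100

Subtract column by column in base 2:
  0-0 → 0
  1-1 → 0
  1-0 → 1
  1-1 → 0
  0-1 → 1 (borrow)
  0-0-1 → 1 (borrow)
  1-0-1 → 0
  0-0 → 0
  1-1 → 0
  0-1 → 1 (borrow)
  0-0-1 → 1 (borrow)
  1-0-1 → 0
  1-1 → 0
  1-0 → 1
  1-1 → 0
  0-1 → 1 (borrow)
  0-0-1 → 1 (borrow)
  1-0-1 → 0
  1-0 → 1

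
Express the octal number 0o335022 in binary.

Each octal digit is 3 bits: 3=011 3=011 5=101 0=000 2=010 2=010.

0b11011101000010010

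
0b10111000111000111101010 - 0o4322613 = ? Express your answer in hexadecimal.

0b10111000111000111101010 = 0x5c71ea in hexadecimal.
0o4322613 = 0x11a58b in hexadecimal.
Subtract column by column in base 16:
  a-b → f (borrow)
  e-8-1 → 5
  1-5 → c (borrow)
  7-a-1 → c (borrow)
  c-1-1 → a
  5-1 → 4

0x4acc5f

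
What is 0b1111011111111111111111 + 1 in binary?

The trailing 17 digits are 1 (max in base 2), so adding 1 cascades: they roll to 0 and the next digit up increments.

0b1111100000000000000000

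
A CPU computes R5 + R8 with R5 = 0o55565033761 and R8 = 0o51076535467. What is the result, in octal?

0o126663571450

Add column by column in base 8, right to left:
  1+7 = 0 carry 1
  6+6+1 = 5 carry 1
  7+4+1 = 4 carry 1
  3+5+1 = 1 carry 1
  3+3+1 = 7
  0+5 = 5
  5+6 = 3 carry 1
  6+7+1 = 6 carry 1
  5+0+1 = 6
  5+1 = 6
  5+5 = 2 carry 1
  final carry 1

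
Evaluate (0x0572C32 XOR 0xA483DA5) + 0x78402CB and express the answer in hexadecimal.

First 0x0572C32 XOR 0xA483DA5 = 0xA1F1197.
Add column by column in base 16, right to left:
  7+B = 2 carry 1
  9+C+1 = 6 carry 1
  1+2+1 = 4
  1+0 = 1
  F+4 = 3 carry 1
  1+8+1 = A
  A+7 = 1 carry 1
  final carry 1

0x11A31462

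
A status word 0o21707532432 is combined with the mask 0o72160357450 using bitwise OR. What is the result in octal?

0o73767777472

OR each oct digit independently (no carries):
  2|7=7, 1|2=3, 7|1=7, 0|6=6, 7|0=7, 5|3=7, 3|5=7, 2|7=7, 4|4=4, 3|5=7, 2|0=2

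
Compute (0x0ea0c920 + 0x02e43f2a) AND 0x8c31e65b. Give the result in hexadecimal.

Add column by column in base 16, right to left:
  0+a = a
  2+2 = 4
  9+f = 8 carry 1
  c+3+1 = 0 carry 1
  0+4+1 = 5
  a+e = 8 carry 1
  e+2+1 = 1 carry 1
  final carry 1
Sum = 0x1185084a; now AND with 0x8c31e65b:
  1&8=0, 1&c=0, 8&3=0, 5&1=1, 0&e=0, 8&6=0, 4&5=4, a&b=a

0x1004a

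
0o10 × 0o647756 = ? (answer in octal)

Multiply each base-8 digit by 8, carrying:
  6×8 = 48 → write 0 carry 6
  5×8+6 = 46 → write 6 carry 5
  7×8+5 = 61 → write 5 carry 7
  7×8+7 = 63 → write 7 carry 7
  4×8+7 = 39 → write 7 carry 4
  6×8+4 = 52 → write 4 carry 6
  remaining carry: 6

0o6477560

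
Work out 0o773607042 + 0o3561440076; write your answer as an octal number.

0o4555247140

Add column by column in base 8, right to left:
  2+6 = 0 carry 1
  4+7+1 = 4 carry 1
  0+0+1 = 1
  7+0 = 7
  0+4 = 4
  6+4 = 2 carry 1
  3+1+1 = 5
  7+6 = 5 carry 1
  7+5+1 = 5 carry 1
  0+3+1 = 4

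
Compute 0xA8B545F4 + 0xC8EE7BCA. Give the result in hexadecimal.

0x171A3C1BE

Add column by column in base 16, right to left:
  4+A = E
  F+C = B carry 1
  5+B+1 = 1 carry 1
  4+7+1 = C
  5+E = 3 carry 1
  B+E+1 = A carry 1
  8+8+1 = 1 carry 1
  A+C+1 = 7 carry 1
  final carry 1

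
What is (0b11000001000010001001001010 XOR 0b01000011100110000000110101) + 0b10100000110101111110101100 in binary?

First 0b11000001000010001001001010 XOR 0b01000011100110000000110101 = 0b10000010100100001001111111.
Add column by column in base 2, right to left:
  1+0 = 1
  1+0 = 1
  1+1 = 0 carry 1
  1+1+1 = 1 carry 1
  1+0+1 = 0 carry 1
  1+1+1 = 1 carry 1
  1+0+1 = 0 carry 1
  0+1+1 = 0 carry 1
  0+1+1 = 0 carry 1
  1+1+1 = 1 carry 1
  0+1+1 = 0 carry 1
  0+1+1 = 0 carry 1
  0+1+1 = 0 carry 1
  0+0+1 = 1
  1+1 = 0 carry 1
  0+0+1 = 1
  0+1 = 1
  1+1 = 0 carry 1
  0+0+1 = 1
  1+0 = 1
  0+0 = 0
  0+0 = 0
  0+0 = 0
  0+1 = 1
  0+0 = 0
  1+1 = 0 carry 1
  final carry 1

0b100100011011010001000101011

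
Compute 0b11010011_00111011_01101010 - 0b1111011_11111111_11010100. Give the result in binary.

0b10101110011101110010110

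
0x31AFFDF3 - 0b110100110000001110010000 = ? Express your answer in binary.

0x31AFFDF3 = 0b110001101011111111110111110011 in binary.
Subtract column by column in base 2:
  1-0 → 1
  1-0 → 1
  0-0 → 0
  0-0 → 0
  1-1 → 0
  1-0 → 1
  1-0 → 1
  1-1 → 0
  1-1 → 0
  0-1 → 1 (borrow)
  1-0-1 → 0
  1-0 → 1
  1-0 → 1
  1-0 → 1
  1-0 → 1
  1-0 → 1
  1-1 → 0
  1-1 → 0
  1-0 → 1
  1-0 → 1
  0-1 → 1 (borrow)
  1-0-1 → 0
  0-1 → 1 (borrow)
  1-1-1 → 1 (borrow)
  1-0-1 → 0
  0-0 → 0
  0-0 → 0
  0-0 → 0
  1-0 → 1
  1-0 → 1

0b110000110111001111101001100011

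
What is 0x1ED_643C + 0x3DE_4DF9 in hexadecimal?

Add column by column in base 16, right to left:
  C+9 = 5 carry 1
  3+F+1 = 3 carry 1
  4+D+1 = 2 carry 1
  6+4+1 = B
  D+E = B carry 1
  E+D+1 = C carry 1
  1+3+1 = 5

0x5CBB235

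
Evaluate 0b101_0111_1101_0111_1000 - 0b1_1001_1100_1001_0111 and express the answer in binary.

Subtract column by column in base 2:
  0-1 → 1 (borrow)
  0-1-1 → 0 (borrow)
  0-1-1 → 0 (borrow)
  1-0-1 → 0
  1-1 → 0
  1-0 → 1
  1-0 → 1
  0-1 → 1 (borrow)
  1-0-1 → 0
  0-0 → 0
  1-1 → 0
  1-1 → 0
  1-1 → 0
  1-0 → 1
  1-0 → 1
  0-1 → 1 (borrow)
  1-1-1 → 1 (borrow)
  0-0-1 → 1 (borrow)
  1-0-1 → 0

0b111110000011100001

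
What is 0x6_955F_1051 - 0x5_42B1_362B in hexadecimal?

Subtract column by column in base 16:
  1-B → 6 (borrow)
  5-2-1 → 2
  0-6 → A (borrow)
  1-3-1 → D (borrow)
  F-1-1 → D
  5-B → A (borrow)
  5-2-1 → 2
  9-4 → 5
  6-5 → 1

0x152ADDA26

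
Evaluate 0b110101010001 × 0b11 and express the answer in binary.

0b10011111110011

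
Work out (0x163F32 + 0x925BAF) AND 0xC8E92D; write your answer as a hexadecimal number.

0x888821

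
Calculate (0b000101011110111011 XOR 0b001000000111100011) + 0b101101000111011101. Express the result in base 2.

0b111010100000110101

First 0b000101011110111011 XOR 0b001000000111100011 = 0b001101011001011000.
Add column by column in base 2, right to left:
  0+1 = 1
  0+0 = 0
  0+1 = 1
  1+1 = 0 carry 1
  1+1+1 = 1 carry 1
  0+0+1 = 1
  1+1 = 0 carry 1
  0+1+1 = 0 carry 1
  0+1+1 = 0 carry 1
  1+0+1 = 0 carry 1
  1+0+1 = 0 carry 1
  0+0+1 = 1
  1+1 = 0 carry 1
  0+0+1 = 1
  1+1 = 0 carry 1
  1+1+1 = 1 carry 1
  0+0+1 = 1
  0+1 = 1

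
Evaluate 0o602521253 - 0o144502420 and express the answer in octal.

0o436016633

Subtract column by column in base 8:
  3-0 → 3
  5-2 → 3
  2-4 → 6 (borrow)
  1-2-1 → 6 (borrow)
  2-0-1 → 1
  5-5 → 0
  2-4 → 6 (borrow)
  0-4-1 → 3 (borrow)
  6-1-1 → 4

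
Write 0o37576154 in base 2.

Each octal digit is 3 bits: 3=011 7=111 5=101 7=111 6=110 1=001 5=101 4=100.

0b11111101111110001101100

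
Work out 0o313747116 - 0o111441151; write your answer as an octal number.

0o202305745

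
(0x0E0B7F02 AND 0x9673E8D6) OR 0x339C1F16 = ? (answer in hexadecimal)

0x0E0B7F02 AND 0x9673E8D6 = 0x06036802.
Then OR with 0x339C1F16.

0x379F7F16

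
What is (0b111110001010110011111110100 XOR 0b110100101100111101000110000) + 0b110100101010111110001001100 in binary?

First 0b111110001010110011111110100 XOR 0b110100101100111101000110000 = 0b001010100110001110111000100.
Add column by column in base 2, right to left:
  0+0 = 0
  0+0 = 0
  1+1 = 0 carry 1
  0+1+1 = 0 carry 1
  0+0+1 = 1
  0+0 = 0
  1+1 = 0 carry 1
  1+0+1 = 0 carry 1
  1+0+1 = 0 carry 1
  0+0+1 = 1
  1+1 = 0 carry 1
  1+1+1 = 1 carry 1
  1+1+1 = 1 carry 1
  0+1+1 = 0 carry 1
  0+1+1 = 0 carry 1
  0+0+1 = 1
  1+1 = 0 carry 1
  1+0+1 = 0 carry 1
  0+1+1 = 0 carry 1
  0+0+1 = 1
  1+1 = 0 carry 1
  0+0+1 = 1
  1+0 = 1
  0+1 = 1
  1+0 = 1
  0+1 = 1
  0+1 = 1

0b111111010001001101000010000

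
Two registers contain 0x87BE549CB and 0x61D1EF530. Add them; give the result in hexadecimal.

0xE99043EFB

Add column by column in base 16, right to left:
  B+0 = B
  C+3 = F
  9+5 = E
  4+F = 3 carry 1
  5+E+1 = 4 carry 1
  E+1+1 = 0 carry 1
  B+D+1 = 9 carry 1
  7+1+1 = 9
  8+6 = E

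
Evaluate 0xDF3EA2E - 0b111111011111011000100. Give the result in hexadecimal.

0b111111011111011000100 = 0x1FBEC4 in hexadecimal.
Subtract column by column in base 16:
  E-4 → A
  2-C → 6 (borrow)
  A-E-1 → B (borrow)
  E-B-1 → 2
  3-F → 4 (borrow)
  F-1-1 → D
  D-0 → D

0xDD42B6A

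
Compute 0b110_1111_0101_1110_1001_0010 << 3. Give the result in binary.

Left shift by 3: append 3 zero bits.

0b11011110101111010010010000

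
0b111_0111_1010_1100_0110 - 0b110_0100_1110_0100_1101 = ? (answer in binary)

Subtract column by column in base 2:
  0-1 → 1 (borrow)
  1-0-1 → 0
  1-1 → 0
  0-1 → 1 (borrow)
  0-0-1 → 1 (borrow)
  0-0-1 → 1 (borrow)
  1-1-1 → 1 (borrow)
  1-0-1 → 0
  0-0 → 0
  1-1 → 0
  0-1 → 1 (borrow)
  1-1-1 → 1 (borrow)
  1-0-1 → 0
  1-0 → 1
  1-1 → 0
  0-0 → 0
  1-0 → 1
  1-1 → 0
  1-1 → 0

0b10010110001111001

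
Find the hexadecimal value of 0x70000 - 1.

0x6ffff

The trailing 4 digits are 0, so subtracting 1 borrows through: they become F and the next digit up decrements.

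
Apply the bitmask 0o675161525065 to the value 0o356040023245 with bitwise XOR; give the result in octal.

0o523121506220

XOR each oct digit independently (no carries):
  3^6=5, 5^7=2, 6^5=3, 0^1=1, 4^6=2, 0^1=1, 0^5=5, 2^2=0, 3^5=6, 2^0=2, 4^6=2, 5^5=0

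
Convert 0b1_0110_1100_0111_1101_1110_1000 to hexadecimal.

0x16C7DE8

Group the bits into nibbles: 0001 0110 1100 0111 1101 1110 1000 → 16C7DE8.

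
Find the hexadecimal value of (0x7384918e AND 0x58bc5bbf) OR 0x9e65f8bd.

0xdee5f9bf

0x7384918e AND 0x58bc5bbf = 0x5084118e.
Then OR with 0x9e65f8bd.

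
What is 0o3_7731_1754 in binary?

0b11111111011001001111101100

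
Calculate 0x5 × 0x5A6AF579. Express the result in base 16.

0x1C416CB5D

Multiply each base-16 digit by 5, carrying:
  9×5 = 45 → write D carry 2
  7×5+2 = 37 → write 5 carry 2
  5×5+2 = 27 → write B carry 1
  F×5+1 = 76 → write C carry 4
  A×5+4 = 54 → write 6 carry 3
  6×5+3 = 33 → write 1 carry 2
  A×5+2 = 52 → write 4 carry 3
  5×5+3 = 28 → write C carry 1
  remaining carry: 1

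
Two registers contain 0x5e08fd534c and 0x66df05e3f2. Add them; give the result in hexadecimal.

0xc4e803373e

Add column by column in base 16, right to left:
  c+2 = e
  4+f = 3 carry 1
  3+3+1 = 7
  5+e = 3 carry 1
  d+5+1 = 3 carry 1
  f+0+1 = 0 carry 1
  8+f+1 = 8 carry 1
  0+d+1 = e
  e+6 = 4 carry 1
  5+6+1 = c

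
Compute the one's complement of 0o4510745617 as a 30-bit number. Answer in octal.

Each oct digit d becomes 7−d:
  4→3, 5→2, 1→6, 0→7, 7→0, 4→3, 5→2, 6→1, 1→6, 7→0

0o3267032160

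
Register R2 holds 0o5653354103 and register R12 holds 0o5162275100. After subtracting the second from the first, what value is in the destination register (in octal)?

0o471057003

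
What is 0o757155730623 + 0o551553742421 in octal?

Add column by column in base 8, right to left:
  3+1 = 4
  2+2 = 4
  6+4 = 2 carry 1
  0+2+1 = 3
  3+4 = 7
  7+7 = 6 carry 1
  5+3+1 = 1 carry 1
  5+5+1 = 3 carry 1
  1+5+1 = 7
  7+1 = 0 carry 1
  5+5+1 = 3 carry 1
  7+5+1 = 5 carry 1
  final carry 1

0o1530731673244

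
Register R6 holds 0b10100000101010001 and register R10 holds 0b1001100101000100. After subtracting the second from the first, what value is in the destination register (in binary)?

0b1010100000001101

Subtract column by column in base 2:
  1-0 → 1
  0-0 → 0
  0-1 → 1 (borrow)
  0-0-1 → 1 (borrow)
  1-0-1 → 0
  0-0 → 0
  1-1 → 0
  0-0 → 0
  1-1 → 0
  0-0 → 0
  0-0 → 0
  0-1 → 1 (borrow)
  0-1-1 → 0 (borrow)
  0-0-1 → 1 (borrow)
  1-0-1 → 0
  0-1 → 1 (borrow)
  1-0-1 → 0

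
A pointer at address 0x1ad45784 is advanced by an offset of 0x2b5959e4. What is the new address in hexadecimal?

0x462db168

Add column by column in base 16, right to left:
  4+4 = 8
  8+e = 6 carry 1
  7+9+1 = 1 carry 1
  5+5+1 = b
  4+9 = d
  d+5 = 2 carry 1
  a+b+1 = 6 carry 1
  1+2+1 = 4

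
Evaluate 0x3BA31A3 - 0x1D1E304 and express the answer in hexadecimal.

0x1E84E9F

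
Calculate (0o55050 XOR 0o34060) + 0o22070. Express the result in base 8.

0o103120

First 0o55050 XOR 0o34060 = 0o61030.
Add column by column in base 8, right to left:
  0+0 = 0
  3+7 = 2 carry 1
  0+0+1 = 1
  1+2 = 3
  6+2 = 0 carry 1
  final carry 1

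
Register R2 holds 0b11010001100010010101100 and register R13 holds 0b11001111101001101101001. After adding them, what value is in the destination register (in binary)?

0b110100001001100000010101

Add column by column in base 2, right to left:
  0+1 = 1
  0+0 = 0
  1+0 = 1
  1+1 = 0 carry 1
  0+0+1 = 1
  1+1 = 0 carry 1
  0+1+1 = 0 carry 1
  1+0+1 = 0 carry 1
  0+1+1 = 0 carry 1
  0+1+1 = 0 carry 1
  1+0+1 = 0 carry 1
  0+0+1 = 1
  0+1 = 1
  0+0 = 0
  1+1 = 0 carry 1
  1+1+1 = 1 carry 1
  0+1+1 = 0 carry 1
  0+1+1 = 0 carry 1
  0+1+1 = 0 carry 1
  1+0+1 = 0 carry 1
  0+0+1 = 1
  1+1 = 0 carry 1
  1+1+1 = 1 carry 1
  final carry 1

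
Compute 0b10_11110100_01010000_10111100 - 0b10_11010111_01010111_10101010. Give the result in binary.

Subtract column by column in base 2:
  0-0 → 0
  0-1 → 1 (borrow)
  1-0-1 → 0
  1-1 → 0
  1-0 → 1
  1-1 → 0
  0-0 → 0
  1-1 → 0
  0-1 → 1 (borrow)
  0-1-1 → 0 (borrow)
  0-1-1 → 0 (borrow)
  0-0-1 → 1 (borrow)
  1-1-1 → 1 (borrow)
  0-0-1 → 1 (borrow)
  1-1-1 → 1 (borrow)
  0-0-1 → 1 (borrow)
  0-1-1 → 0 (borrow)
  0-1-1 → 0 (borrow)
  1-1-1 → 1 (borrow)
  0-0-1 → 1 (borrow)
  1-1-1 → 1 (borrow)
  1-0-1 → 0
  1-1 → 0
  1-1 → 0
  0-0 → 0
  1-1 → 0

0b111001111100100010010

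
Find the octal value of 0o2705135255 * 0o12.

0o34663645302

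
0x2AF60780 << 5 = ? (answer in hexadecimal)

5 bits is not a whole number of base-16 digits; in binary: 101010111101100000011110000000 << 5 = 10101011110110000001111000000000000.

0x55EC0F000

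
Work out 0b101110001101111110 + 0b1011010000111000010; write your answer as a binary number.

0b10001000010101000000

Add column by column in base 2, right to left:
  0+0 = 0
  1+1 = 0 carry 1
  1+0+1 = 0 carry 1
  1+0+1 = 0 carry 1
  1+0+1 = 0 carry 1
  1+0+1 = 0 carry 1
  1+1+1 = 1 carry 1
  0+1+1 = 0 carry 1
  1+1+1 = 1 carry 1
  1+0+1 = 0 carry 1
  0+0+1 = 1
  0+0 = 0
  0+0 = 0
  1+1 = 0 carry 1
  1+0+1 = 0 carry 1
  1+1+1 = 1 carry 1
  0+1+1 = 0 carry 1
  1+0+1 = 0 carry 1
  0+1+1 = 0 carry 1
  final carry 1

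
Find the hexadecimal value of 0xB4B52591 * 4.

0x2D2D49644

Multiply each base-16 digit by 4, carrying:
  1×4 = 4 → write 4
  9×4 = 36 → write 4 carry 2
  5×4+2 = 22 → write 6 carry 1
  2×4+1 = 9 → write 9
  5×4 = 20 → write 4 carry 1
  B×4+1 = 45 → write D carry 2
  4×4+2 = 18 → write 2 carry 1
  B×4+1 = 45 → write D carry 2
  remaining carry: 2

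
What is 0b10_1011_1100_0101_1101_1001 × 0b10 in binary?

0b10101111000101110110010

Multiply each base-2 digit by 2, carrying:
  1×2 = 2 → write 0 carry 1
  0×2+1 = 1 → write 1
  0×2 = 0 → write 0
  1×2 = 2 → write 0 carry 1
  1×2+1 = 3 → write 1 carry 1
  0×2+1 = 1 → write 1
  1×2 = 2 → write 0 carry 1
  1×2+1 = 3 → write 1 carry 1
  1×2+1 = 3 → write 1 carry 1
  0×2+1 = 1 → write 1
  1×2 = 2 → write 0 carry 1
  0×2+1 = 1 → write 1
  0×2 = 0 → write 0
  0×2 = 0 → write 0
  1×2 = 2 → write 0 carry 1
  1×2+1 = 3 → write 1 carry 1
  1×2+1 = 3 → write 1 carry 1
  1×2+1 = 3 → write 1 carry 1
  0×2+1 = 1 → write 1
  1×2 = 2 → write 0 carry 1
  0×2+1 = 1 → write 1
  1×2 = 2 → write 0 carry 1
  remaining carry: 1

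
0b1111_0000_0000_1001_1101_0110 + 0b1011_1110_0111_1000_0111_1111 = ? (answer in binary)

0b1101011101000001001010101

Add column by column in base 2, right to left:
  0+1 = 1
  1+1 = 0 carry 1
  1+1+1 = 1 carry 1
  0+1+1 = 0 carry 1
  1+1+1 = 1 carry 1
  0+1+1 = 0 carry 1
  1+1+1 = 1 carry 1
  1+0+1 = 0 carry 1
  1+0+1 = 0 carry 1
  0+0+1 = 1
  0+0 = 0
  1+1 = 0 carry 1
  0+1+1 = 0 carry 1
  0+1+1 = 0 carry 1
  0+1+1 = 0 carry 1
  0+0+1 = 1
  0+0 = 0
  0+1 = 1
  0+1 = 1
  0+1 = 1
  1+1 = 0 carry 1
  1+1+1 = 1 carry 1
  1+0+1 = 0 carry 1
  1+1+1 = 1 carry 1
  final carry 1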